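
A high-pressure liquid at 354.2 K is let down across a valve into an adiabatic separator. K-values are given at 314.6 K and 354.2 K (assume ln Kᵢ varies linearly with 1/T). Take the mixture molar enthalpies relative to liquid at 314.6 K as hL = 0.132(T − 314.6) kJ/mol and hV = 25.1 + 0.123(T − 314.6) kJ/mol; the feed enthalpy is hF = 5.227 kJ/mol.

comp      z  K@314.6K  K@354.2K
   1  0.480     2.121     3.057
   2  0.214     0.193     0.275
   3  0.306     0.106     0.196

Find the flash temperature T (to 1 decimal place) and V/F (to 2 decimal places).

Adiabatic flash: solve Rachford–Rice at each trial T, then check hF = ψ·hV(T) + (1−ψ)·hL(T).
  T = 314.6 K: K = (2.121, 0.193, 0.106), RR gives ψ = 0.095, H_out = 2.392 kJ/mol
  T = 354.2 K: K = (3.057, 0.275, 0.196), RR gives ψ = 0.369, H_out = 14.352 kJ/mol
  T = 334.4 K: K = (2.574, 0.233, 0.147), RR gives ψ = 0.256, H_out = 8.998 kJ/mol
  T = 324.5 K: K = (2.343, 0.213, 0.125), RR gives ψ = 0.185, H_out = 5.933 kJ/mol
  T = 319.6 K: K = (2.232, 0.203, 0.116), RR gives ψ = 0.143, H_out = 4.255 kJ/mol
  T = 322.1 K: K = (2.289, 0.208, 0.120), RR gives ψ = 0.165, H_out = 5.127 kJ/mol
Linear interpolation between T = 322.1 (H_out = 5.127) and T = 324.5 (H_out = 5.933) on hF = 5.227 gives T ≈ 322.4 K, at which ψ = 0.17.

T = 322.4 K, V/F = 0.17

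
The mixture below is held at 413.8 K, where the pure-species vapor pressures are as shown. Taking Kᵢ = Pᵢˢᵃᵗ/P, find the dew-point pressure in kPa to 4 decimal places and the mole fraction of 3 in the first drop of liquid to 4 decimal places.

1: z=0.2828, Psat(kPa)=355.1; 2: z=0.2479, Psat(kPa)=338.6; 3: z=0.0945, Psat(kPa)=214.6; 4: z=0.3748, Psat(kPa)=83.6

At the dew point ψ → 1, so Σzᵢ/Kᵢ = 1 with Kᵢ = Pᵢˢᵃᵗ/P ⇒ 1/P = Σzᵢ/Pᵢˢᵃᵗ.
1/P = 0.2828/355.1 + 0.2479/338.6 + 0.0945/214.6 + 0.3748/83.6 = 0.0064521 ⇒ P = 154.9874 kPa
xᵢ = zᵢP/Pᵢˢᵃᵗ ⇒ x_3 = 0.0945·154.9874/214.6 = 0.0682

Pdew = 154.9874 kPa, x_3 = 0.0682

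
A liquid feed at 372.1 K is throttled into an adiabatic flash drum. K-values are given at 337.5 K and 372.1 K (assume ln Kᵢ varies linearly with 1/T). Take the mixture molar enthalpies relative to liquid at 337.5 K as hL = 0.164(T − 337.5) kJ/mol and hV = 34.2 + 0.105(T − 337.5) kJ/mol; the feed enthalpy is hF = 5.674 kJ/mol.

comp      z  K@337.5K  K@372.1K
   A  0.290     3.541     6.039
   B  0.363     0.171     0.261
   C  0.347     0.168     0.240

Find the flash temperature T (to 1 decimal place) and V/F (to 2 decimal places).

T = 346.1 K, V/F = 0.13

Adiabatic flash: solve Rachford–Rice at each trial T, then check hF = ψ·hV(T) + (1−ψ)·hL(T).
  T = 337.5 K: K = (3.541, 0.171, 0.168), RR gives ψ = 0.070, H_out = 2.387 kJ/mol
  T = 372.1 K: K = (6.039, 0.261, 0.240), RR gives ψ = 0.246, H_out = 13.590 kJ/mol
  T = 354.8 K: K = (4.685, 0.213, 0.203), RR gives ψ = 0.174, H_out = 8.595 kJ/mol
  T = 346.1 K: K = (4.084, 0.191, 0.185), RR gives ψ = 0.127, H_out = 5.690 kJ/mol
  T = 341.8 K: K = (3.806, 0.181, 0.176), RR gives ψ = 0.100, H_out = 4.103 kJ/mol
  T = 344.0 K: K = (3.947, 0.186, 0.181), RR gives ψ = 0.114, H_out = 4.930 kJ/mol
Linear interpolation between T = 344.0 (H_out = 4.930) and T = 346.1 (H_out = 5.690) on hF = 5.674 gives T ≈ 346.1 K, at which ψ = 0.13.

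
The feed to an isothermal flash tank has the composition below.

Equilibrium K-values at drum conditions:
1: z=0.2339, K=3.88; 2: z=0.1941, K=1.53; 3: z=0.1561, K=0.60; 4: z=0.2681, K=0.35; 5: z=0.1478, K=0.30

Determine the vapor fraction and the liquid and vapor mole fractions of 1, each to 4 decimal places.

ψ = 0.3352, x_1 = 0.1190, y_1 = 0.4618

Iterate (Newton) starting at ψ = 0.5:
  ψ = 0.5000: g = -0.13799, g' = -0.8190 → ψ = 0.3315
  ψ = 0.3315: g = 0.00327, g' = -0.8872 → ψ = 0.3352
Converged at ψ = 0.3352.
Compositions from xᵢ = zᵢ/(1+ψ(Kᵢ−1)), yᵢ = Kᵢxᵢ:
  1: x = 0.1190, y = 0.4618
  2: x = 0.1648, y = 0.2522
  3: x = 0.1803, y = 0.1082
  4: x = 0.3428, y = 0.1200
  5: x = 0.1931, y = 0.0579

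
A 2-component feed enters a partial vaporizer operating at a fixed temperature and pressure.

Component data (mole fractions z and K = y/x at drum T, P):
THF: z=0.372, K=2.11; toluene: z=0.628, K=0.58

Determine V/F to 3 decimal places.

Material balance + equilibrium reduce to Σ zᵢ(Kᵢ−1)/(1+V/F(Kᵢ−1)) = 0.
Check two-phase: ΣzᵢKᵢ = 1.149 > 1 and Σzᵢ/Kᵢ = 1.259 > 1, so g(0) = 0.149 > 0 and g(1) = -0.259 < 0.
Newton iteration, V/F⁰ = 0.37:
  V/F = 0.370: g = -0.0196, g' = -0.386 → V/F = 0.319
  V/F = 0.319: g = 0.0003, g' = -0.398 → V/F = 0.320
Converged at V/F = 0.320.

V/F = 0.320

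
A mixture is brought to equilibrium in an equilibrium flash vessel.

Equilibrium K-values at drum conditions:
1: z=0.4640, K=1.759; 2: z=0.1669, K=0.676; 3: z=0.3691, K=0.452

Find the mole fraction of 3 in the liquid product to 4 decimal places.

x_3 = 0.4298

Material balance + equilibrium reduce to Σ zᵢ(Kᵢ−1)/(1+ψ(Kᵢ−1)) = 0.
g(0) = ΣzᵢKᵢ − 1 = 0.0958 and g(1) = 1 − Σzᵢ/Kᵢ = -0.3273, so a root lies in (0, 1).
Newton–Raphson from ψ = 0.69:
  ψ = 0.6900: g = -0.16377, g' = -0.4308 → ψ = 0.3099
  ψ = 0.3099: g = -0.01863, g' = -0.3577 → ψ = 0.2578
Converged at ψ = 0.2578.
Compositions from xᵢ = zᵢ/(1+ψ(Kᵢ−1)), yᵢ = Kᵢxᵢ:
  1: x = 0.3881, y = 0.6826
  2: x = 0.1821, y = 0.1231
  3: x = 0.4298, y = 0.1943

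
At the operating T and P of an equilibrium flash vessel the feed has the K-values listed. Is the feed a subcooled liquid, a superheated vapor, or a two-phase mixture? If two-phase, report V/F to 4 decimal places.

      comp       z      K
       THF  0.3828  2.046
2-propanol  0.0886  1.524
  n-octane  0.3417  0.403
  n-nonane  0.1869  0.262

two-phase, V/F = 0.1664

ΣzᵢKᵢ = 1.1049; Σzᵢ/Kᵢ = 1.8065.
Both exceed 1, so a two-phase solution exists.
Newton–Raphson from ψ = 0.36:
  ψ = 0.3600: g = -0.11774, g' = -0.6246 → ψ = 0.1715
  ψ = 0.1715: g = -0.00308, g' = -0.6062 → ψ = 0.1664
Converged at ψ = 0.1664.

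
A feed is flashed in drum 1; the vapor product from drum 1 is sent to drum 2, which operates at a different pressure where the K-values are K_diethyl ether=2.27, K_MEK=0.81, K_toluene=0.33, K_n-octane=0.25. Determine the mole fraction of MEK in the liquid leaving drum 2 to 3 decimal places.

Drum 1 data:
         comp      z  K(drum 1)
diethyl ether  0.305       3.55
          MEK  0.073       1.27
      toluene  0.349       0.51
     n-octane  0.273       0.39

Drum 1:
Let ψ₁ = V/F and solve Σ zᵢ(Kᵢ−1)/(1+ψ₁(Kᵢ−1)) = 0.
g(0) = ΣzᵢKᵢ − 1 = 0.460 and g(1) = 1 − Σzᵢ/Kᵢ = -0.528, so a root lies in (0, 1).
Iterate (Newton) starting at ψ₁ = 0.61:
  ψ₁ = 0.610: g = -0.1879, g' = -0.736 → ψ₁ = 0.355
  ψ₁ = 0.355: g = 0.0069, g' = -0.839 → ψ₁ = 0.363
Converged at ψ₁ = 0.363.
Drum-1 compositions:
  diethyl ether: x = 0.158, y = 0.562
  MEK: x = 0.066, y = 0.084
  toluene: x = 0.424, y = 0.216
  n-octane: x = 0.351, y = 0.137
Drum-2 feed = drum-1 vapor: z₂ = (0.5623, 0.0844, 0.2165, 0.1367).
Drum 2:
Let ψ₂ = V/F and solve Σ zᵢ(Kᵢ−1)/(1+ψ₂(Kᵢ−1)) = 0.
g(0) = ΣzᵢKᵢ − 1 = 0.451 and g(1) = 1 − Σzᵢ/Kᵢ = -0.555, so a root lies in (0, 1).
Iterate (Newton) starting at ψ₂ = 0.57:
  ψ₂ = 0.570: g = -0.0175, g' = -0.798 → ψ₂ = 0.548
Converged at ψ₂ = 0.548.
  diethyl ether: x = 0.332, y = 0.753
  MEK: x = 0.094, y = 0.076
  toluene: x = 0.342, y = 0.113
  n-octane: x = 0.232, y = 0.058

x_MEK (drum 2) = 0.094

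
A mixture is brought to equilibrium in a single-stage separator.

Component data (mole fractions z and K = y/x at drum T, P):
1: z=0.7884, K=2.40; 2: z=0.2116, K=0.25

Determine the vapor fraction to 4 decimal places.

ψ = 0.9001

Let ψ = V/F and solve Σ zᵢ(Kᵢ−1)/(1+ψ(Kᵢ−1)) = 0.
Check two-phase: ΣzᵢKᵢ = 1.9451 > 1 and Σzᵢ/Kᵢ = 1.1749 > 1, so g(0) = 0.9451 > 0 and g(1) = -0.1749 < 0.
Iterate (Newton) starting at ψ = 0.54:
  ψ = 0.5400: g = 0.36184, g' = -0.8373 → ψ = 0.9721
  ψ = 0.9721: g = -0.11833, g' = -1.8991 → ψ = 0.9098
  ψ = 0.9098: g = -0.01420, g' = -1.4787 → ψ = 0.9002
  ψ = 0.9002: g = -0.00023, g' = -1.4305 → ψ = 0.9001
Converged at ψ = 0.9001.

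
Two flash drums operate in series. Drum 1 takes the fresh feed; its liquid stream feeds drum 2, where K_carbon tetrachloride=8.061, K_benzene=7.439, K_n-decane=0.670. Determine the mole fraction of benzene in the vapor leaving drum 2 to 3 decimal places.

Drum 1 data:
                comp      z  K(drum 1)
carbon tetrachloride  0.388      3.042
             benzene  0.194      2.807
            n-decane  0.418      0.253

y_benzene (drum 2) = 0.125

Drum 1:
Material balance + equilibrium reduce to Σ zᵢ(Kᵢ−1)/(1+ψ₁(Kᵢ−1)) = 0.
Check two-phase: ΣzᵢKᵢ = 1.831 > 1 and Σzᵢ/Kᵢ = 1.849 > 1, so g(0) = 0.831 > 0 and g(1) = -0.849 < 0.
Newton iteration, ψ₁⁰ = 0.5:
  ψ₁ = 0.500: g = 0.0778, g' = -1.165 → ψ₁ = 0.567
  ψ₁ = 0.567: g = -0.0011, g' = -1.204 → ψ₁ = 0.566
Converged at ψ₁ = 0.566.
Drum-1 compositions:
  carbon tetrachloride: x = 0.180, y = 0.548
  benzene: x = 0.096, y = 0.269
  n-decane: x = 0.724, y = 0.183
Drum-2 feed = drum-1 liquid: z₂ = (0.1800, 0.0959, 0.7241).
Drum 2:
Rachford–Rice: g(ψ₂) = Σ zᵢ(Kᵢ−1)/(1+ψ₂(Kᵢ−1)) = 0.
Feasibility: ΣzᵢKᵢ = 2.650, Σzᵢ/Kᵢ = 1.116 — both > 1, two phases present.
Newton–Raphson from ψ₂ = 0.5:
  ψ₂ = 0.500: g = 0.1408, g' = -0.774 → ψ₂ = 0.682
  ψ₂ = 0.682: g = 0.0248, g' = -0.534 → ψ₂ = 0.728
  ψ₂ = 0.728: g = 0.0009, g' = -0.497 → ψ₂ = 0.730
Converged at ψ₂ = 0.730.
  carbon tetrachloride: x = 0.029, y = 0.236
  benzene: x = 0.017, y = 0.125
  n-decane: x = 0.954, y = 0.639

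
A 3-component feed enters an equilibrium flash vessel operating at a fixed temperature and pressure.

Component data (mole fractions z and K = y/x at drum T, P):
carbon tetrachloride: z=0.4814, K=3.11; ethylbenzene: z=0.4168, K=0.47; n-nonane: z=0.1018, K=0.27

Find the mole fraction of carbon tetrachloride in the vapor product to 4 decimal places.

y_carbon tetrachloride = 0.6665

Let β = V/F and solve Σ zᵢ(Kᵢ−1)/(1+β(Kᵢ−1)) = 0.
Feasibility: ΣzᵢKᵢ = 1.7205, Σzᵢ/Kᵢ = 1.4186 — both > 1, two phases present.
Iterate (Newton) starting at β = 0.5:
  β = 0.5000: g = 0.07670, g' = -0.8588 → β = 0.5893
  β = 0.5893: g = 0.00110, g' = -0.8405 → β = 0.5906
Converged at β = 0.5906.
Compositions from xᵢ = zᵢ/(1+β(Kᵢ−1)), yᵢ = Kᵢxᵢ:
  carbon tetrachloride: x = 0.2143, y = 0.6665
  ethylbenzene: x = 0.6067, y = 0.2852
  n-nonane: x = 0.1790, y = 0.0483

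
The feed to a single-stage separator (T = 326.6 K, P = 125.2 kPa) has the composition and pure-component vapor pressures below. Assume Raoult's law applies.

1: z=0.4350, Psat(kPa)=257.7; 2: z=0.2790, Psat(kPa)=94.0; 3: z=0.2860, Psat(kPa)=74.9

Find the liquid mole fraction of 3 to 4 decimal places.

x_3 = 0.4152

Raoult's law: Kᵢ = Pᵢˢᵃᵗ/P = Pᵢˢᵃᵗ/125.2.
  K_1 = 257.7/125.2 = 2.058307, K_2 = 94.0/125.2 = 0.750799, K_3 = 74.9/125.2 = 0.598243
Let β = V/F and solve Σ zᵢ(Kᵢ−1)/(1+β(Kᵢ−1)) = 0.
Check two-phase: ΣzᵢKᵢ = 1.2759 > 1 and Σzᵢ/Kᵢ = 1.0610 > 1, so g(0) = 0.2759 > 0 and g(1) = -0.0610 < 0.
Newton iteration, β⁰ = 0.33:
  β = 0.3300: g = 0.13298, g' = -0.3496 → β = 0.7104
  β = 0.7104: g = 0.01751, g' = -0.2747 → β = 0.7741
  β = 0.7741: g = 0.00013, g' = -0.2710 → β = 0.7746
Converged at β = 0.7746.
Compositions from xᵢ = zᵢ/(1+β(Kᵢ−1)), yᵢ = Kᵢxᵢ:
  1: x = 0.2390, y = 0.4920
  2: x = 0.3457, y = 0.2596
  3: x = 0.4152, y = 0.2484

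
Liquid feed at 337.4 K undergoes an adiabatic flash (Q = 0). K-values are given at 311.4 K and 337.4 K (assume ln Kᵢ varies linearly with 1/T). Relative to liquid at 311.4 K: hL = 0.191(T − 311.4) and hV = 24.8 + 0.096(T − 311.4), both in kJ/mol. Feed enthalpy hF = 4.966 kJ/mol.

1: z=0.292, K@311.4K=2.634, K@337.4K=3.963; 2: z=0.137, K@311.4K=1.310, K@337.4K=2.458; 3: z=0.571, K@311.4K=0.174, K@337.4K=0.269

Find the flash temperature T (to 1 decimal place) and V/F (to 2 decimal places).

Adiabatic flash: solve Rachford–Rice at each trial T, then check hF = ψ·hV(T) + (1−ψ)·hL(T).
  T = 311.4 K: K = (2.634, 1.310, 0.174), RR gives ψ = 0.042, H_out = 1.037 kJ/mol
  T = 337.4 K: K = (3.963, 2.458, 0.269), RR gives ψ = 0.347, H_out = 12.714 kJ/mol
  T = 324.4 K: K = (3.257, 1.817, 0.218), RR gives ψ = 0.217, H_out = 7.596 kJ/mol
  T = 317.9 K: K = (2.936, 1.548, 0.195), RR gives ψ = 0.137, H_out = 4.558 kJ/mol
  T = 321.1 K: K = (3.091, 1.677, 0.206), RR gives ψ = 0.178, H_out = 6.104 kJ/mol
  T = 319.5 K: K = (3.013, 1.611, 0.201), RR gives ψ = 0.158, H_out = 5.345 kJ/mol
Linear interpolation between T = 317.9 (H_out = 4.558) and T = 319.5 (H_out = 5.345) on hF = 4.966 gives T ≈ 318.7 K, at which ψ = 0.15.

T = 318.7 K, V/F = 0.15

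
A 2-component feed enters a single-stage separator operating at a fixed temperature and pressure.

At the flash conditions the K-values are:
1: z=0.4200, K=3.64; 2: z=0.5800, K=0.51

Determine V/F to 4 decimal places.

Iterate (Newton) starting at V/F = 0.5:
  V/F = 0.5000: g = 0.10151, g' = -0.7882 → V/F = 0.6288
  V/F = 0.6288: g = 0.00608, g' = -0.7046 → V/F = 0.6374
Converged at V/F = 0.6374.

V/F = 0.6374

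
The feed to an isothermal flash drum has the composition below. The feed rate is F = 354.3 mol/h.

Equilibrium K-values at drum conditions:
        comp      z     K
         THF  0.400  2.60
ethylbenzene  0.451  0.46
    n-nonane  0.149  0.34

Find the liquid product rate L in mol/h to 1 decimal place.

Rachford–Rice: g(ψ) = Σ zᵢ(Kᵢ−1)/(1+ψ(Kᵢ−1)) = 0.
Feasibility: ΣzᵢKᵢ = 1.298, Σzᵢ/Kᵢ = 1.573 — both > 1, two phases present.
Newton–Raphson from ψ = 0.5:
  ψ = 0.500: g = -0.1248, g' = -0.707 → ψ = 0.324
  ψ = 0.324: g = 0.0016, g' = -0.743 → ψ = 0.326
Converged at ψ = 0.326.
Then V = ψ·F = 0.3256·354.3 = 115.4 mol/h and L = F − V = 238.9 mol/h.

L = 238.9 mol/h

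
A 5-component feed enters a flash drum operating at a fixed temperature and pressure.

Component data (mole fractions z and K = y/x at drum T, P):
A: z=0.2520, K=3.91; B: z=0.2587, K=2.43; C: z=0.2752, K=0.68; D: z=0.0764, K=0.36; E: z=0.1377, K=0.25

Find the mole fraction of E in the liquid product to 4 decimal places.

x_E = 0.2936

Rachford–Rice: g(ψ) = Σ zᵢ(Kᵢ−1)/(1+ψ(Kᵢ−1)) = 0.
Feasibility: ΣzᵢKᵢ = 1.8630, Σzᵢ/Kᵢ = 1.3386 — both > 1, two phases present.
Newton iteration, ψ⁰ = 0.5:
  ψ = 0.5000: g = 0.17243, g' = -0.8398 → ψ = 0.7053
  ψ = 0.7053: g = 0.00229, g' = -0.8603 → ψ = 0.7080
Converged at ψ = 0.7080.
Compositions from xᵢ = zᵢ/(1+ψ(Kᵢ−1)), yᵢ = Kᵢxᵢ:
  A: x = 0.0823, y = 0.3220
  B: x = 0.1286, y = 0.3124
  C: x = 0.3558, y = 0.2420
  D: x = 0.1397, y = 0.0503
  E: x = 0.2936, y = 0.0734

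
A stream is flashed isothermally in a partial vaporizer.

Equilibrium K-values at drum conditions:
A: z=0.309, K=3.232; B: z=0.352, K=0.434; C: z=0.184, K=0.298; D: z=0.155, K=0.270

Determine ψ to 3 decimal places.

Material balance + equilibrium reduce to Σ zᵢ(Kᵢ−1)/(1+ψ(Kᵢ−1)) = 0.
Feasibility: ΣzᵢKᵢ = 1.248, Σzᵢ/Kᵢ = 2.098 — both > 1, two phases present.
Newton iteration, ψ⁰ = 0.5:
  ψ = 0.500: g = -0.3291, g' = -0.983 → ψ = 0.165
  ψ = 0.165: g = 0.0093, g' = -1.182 → ψ = 0.173
Converged at ψ = 0.173.

ψ = 0.173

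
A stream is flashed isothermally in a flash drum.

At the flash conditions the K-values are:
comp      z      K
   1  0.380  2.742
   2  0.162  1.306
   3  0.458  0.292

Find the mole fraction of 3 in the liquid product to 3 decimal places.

Newton–Raphson from V/F = 0.42:
  V/F = 0.420: g = -0.0353, g' = -0.861 → V/F = 0.379
Converged at V/F = 0.379.
Compositions from xᵢ = zᵢ/(1+V/F(Kᵢ−1)), yᵢ = Kᵢxᵢ:
  1: x = 0.229, y = 0.628
  2: x = 0.145, y = 0.190
  3: x = 0.626, y = 0.183

x_3 = 0.626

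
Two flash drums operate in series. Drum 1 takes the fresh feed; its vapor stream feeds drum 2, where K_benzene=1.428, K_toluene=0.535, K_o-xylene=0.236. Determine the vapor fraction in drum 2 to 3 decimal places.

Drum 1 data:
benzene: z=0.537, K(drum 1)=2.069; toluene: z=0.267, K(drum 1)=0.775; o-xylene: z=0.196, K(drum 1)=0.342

Drum 1:
Rachford–Rice: g(ψ₁) = Σ zᵢ(Kᵢ−1)/(1+ψ₁(Kᵢ−1)) = 0.
Feasibility: ΣzᵢKᵢ = 1.385, Σzᵢ/Kᵢ = 1.177 — both > 1, two phases present.
Newton iteration, ψ₁⁰ = 0.4:
  ψ₁ = 0.400: g = 0.1611, g' = -0.474 → ψ₁ = 0.740
  ψ₁ = 0.740: g = -0.0029, g' = -0.533 → ψ₁ = 0.735
  ψ₁ = 0.735: g = -0.0000, g' = -0.530 → ψ₁ = 0.734
Converged at ψ₁ = 0.734.
Drum-1 compositions:
  benzene: x = 0.301, y = 0.622
  toluene: x = 0.320, y = 0.248
  o-xylene: x = 0.379, y = 0.130
Drum-2 feed = drum-1 vapor: z₂ = (0.6224, 0.2479, 0.1297).
Drum 2:
Let ψ₂ = V/F and solve Σ zᵢ(Kᵢ−1)/(1+ψ₂(Kᵢ−1)) = 0.
Feasibility: ΣzᵢKᵢ = 1.052, Σzᵢ/Kᵢ = 1.449 — both > 1, two phases present.
Newton–Raphson from ψ₂ = 0.45:
  ψ₂ = 0.450: g = -0.0735, g' = -0.342 → ψ₂ = 0.235
  ψ₂ = 0.235: g = -0.0082, g' = -0.274 → ψ₂ = 0.205
Converged at ψ₂ = 0.205.
  benzene: x = 0.572, y = 0.817
  toluene: x = 0.274, y = 0.147
  o-xylene: x = 0.154, y = 0.036

V/F (drum 2) = 0.205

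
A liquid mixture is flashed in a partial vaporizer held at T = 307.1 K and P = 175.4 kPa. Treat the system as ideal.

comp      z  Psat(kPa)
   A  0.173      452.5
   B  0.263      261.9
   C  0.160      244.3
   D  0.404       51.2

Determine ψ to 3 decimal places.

ψ = 0.286

Raoult's law: Kᵢ = Pᵢˢᵃᵗ/P = Pᵢˢᵃᵗ/175.4.
  K_A = 452.5/175.4 = 2.57982, K_B = 261.9/175.4 = 1.49316, K_C = 244.3/175.4 = 1.39282, K_D = 51.2/175.4 = 0.29190
Iterate (Newton) starting at ψ = 0.5:
  ψ = 0.500: g = -0.1336, g' = -0.679 → ψ = 0.303
  ψ = 0.303: g = -0.0105, g' = -0.594 → ψ = 0.286
Converged at ψ = 0.286.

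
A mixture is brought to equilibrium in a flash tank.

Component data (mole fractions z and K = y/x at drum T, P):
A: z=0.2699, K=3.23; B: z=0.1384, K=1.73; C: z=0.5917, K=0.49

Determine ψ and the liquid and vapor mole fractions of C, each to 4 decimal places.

Rachford–Rice: g(ψ) = Σ zᵢ(Kᵢ−1)/(1+ψ(Kᵢ−1)) = 0.
Check two-phase: ΣzᵢKᵢ = 1.4011 > 1 and Σzᵢ/Kᵢ = 1.3711 > 1, so g(0) = 0.4011 > 0 and g(1) = -0.3711 < 0.
Newton–Raphson from ψ = 0.5:
  ψ = 0.5000: g = -0.04646, g' = -0.6169 → ψ = 0.4247
  ψ = 0.4247: g = 0.00105, g' = -0.6478 → ψ = 0.4263
Converged at ψ = 0.4263.
Compositions from xᵢ = zᵢ/(1+ψ(Kᵢ−1)), yᵢ = Kᵢxᵢ:
  A: x = 0.1384, y = 0.4469
  B: x = 0.1056, y = 0.1826
  C: x = 0.7561, y = 0.3705

ψ = 0.4263, x_C = 0.7561, y_C = 0.3705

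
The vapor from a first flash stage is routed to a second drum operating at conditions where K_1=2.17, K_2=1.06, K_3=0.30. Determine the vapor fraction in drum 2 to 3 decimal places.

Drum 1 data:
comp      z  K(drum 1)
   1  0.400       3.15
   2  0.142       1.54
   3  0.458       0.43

V/F (drum 2) = 0.589

Drum 1:
Material balance + equilibrium reduce to Σ zᵢ(Kᵢ−1)/(1+ψ₁(Kᵢ−1)) = 0.
g(0) = ΣzᵢKᵢ − 1 = 0.676 and g(1) = 1 − Σzᵢ/Kᵢ = -0.284, so a root lies in (0, 1).
Newton iteration, ψ₁⁰ = 0.5:
  ψ₁ = 0.500: g = 0.1097, g' = -0.746 → ψ₁ = 0.647
  ψ₁ = 0.647: g = 0.0029, g' = -0.720 → ψ₁ = 0.651
Converged at ψ₁ = 0.651.
Drum-1 compositions:
  1: x = 0.167, y = 0.525
  2: x = 0.105, y = 0.162
  3: x = 0.728, y = 0.313
Drum-2 feed = drum-1 vapor: z₂ = (0.5251, 0.1618, 0.3131).
Drum 2:
Rachford–Rice: g(ψ₂) = Σ zᵢ(Kᵢ−1)/(1+ψ₂(Kᵢ−1)) = 0.
g(0) = ΣzᵢKᵢ − 1 = 0.405 and g(1) = 1 − Σzᵢ/Kᵢ = -0.438, so a root lies in (0, 1).
Newton–Raphson from ψ₂ = 0.48:
  ψ₂ = 0.480: g = 0.0727, g' = -0.643 → ψ₂ = 0.593
  ψ₂ = 0.593: g = -0.0027, g' = -0.700 → ψ₂ = 0.589
Converged at ψ₂ = 0.589.
  1: x = 0.311, y = 0.674
  2: x = 0.156, y = 0.166
  3: x = 0.533, y = 0.160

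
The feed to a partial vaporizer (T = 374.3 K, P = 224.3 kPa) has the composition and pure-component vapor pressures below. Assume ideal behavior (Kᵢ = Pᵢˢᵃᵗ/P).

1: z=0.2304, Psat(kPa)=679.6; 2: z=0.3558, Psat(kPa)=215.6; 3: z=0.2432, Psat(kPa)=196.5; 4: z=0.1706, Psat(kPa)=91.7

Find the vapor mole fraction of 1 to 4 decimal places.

Raoult's law: Kᵢ = Pᵢˢᵃᵗ/P = Pᵢˢᵃᵗ/224.3.
  K_1 = 679.6/224.3 = 3.029871, K_2 = 215.6/224.3 = 0.961213, K_3 = 196.5/224.3 = 0.876059, K_4 = 91.7/224.3 = 0.408827
Material balance + equilibrium reduce to Σ zᵢ(Kᵢ−1)/(1+V/F(Kᵢ−1)) = 0.
g(0) = ΣzᵢKᵢ − 1 = 0.3229 and g(1) = 1 − Σzᵢ/Kᵢ = -0.1411, so a root lies in (0, 1).
Newton–Raphson from V/F = 0.5:
  V/F = 0.5000: g = 0.04273, g' = -0.3588 → V/F = 0.6191
  V/F = 0.6191: g = 0.00139, g' = -0.3397 → V/F = 0.6232
Converged at V/F = 0.6232.
Compositions from xᵢ = zᵢ/(1+V/F(Kᵢ−1)), yᵢ = Kᵢxᵢ:
  1: x = 0.1017, y = 0.3082
  2: x = 0.3646, y = 0.3505
  3: x = 0.2636, y = 0.2309
  4: x = 0.2701, y = 0.1104

y_1 = 0.3082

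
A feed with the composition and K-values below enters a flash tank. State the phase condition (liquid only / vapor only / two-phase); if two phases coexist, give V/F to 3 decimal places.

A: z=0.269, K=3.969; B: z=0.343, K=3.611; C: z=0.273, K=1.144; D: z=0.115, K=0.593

vapor only

ΣzᵢKᵢ = 2.687; Σzᵢ/Kᵢ = 0.595.
Since Σzᵢ/Kᵢ < 1 the mixture is above its dew point — single vapor phase.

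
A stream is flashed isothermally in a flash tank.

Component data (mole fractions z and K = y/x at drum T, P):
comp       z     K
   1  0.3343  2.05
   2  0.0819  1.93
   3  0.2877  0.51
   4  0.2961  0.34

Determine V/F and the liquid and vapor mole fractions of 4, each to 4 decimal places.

V/F = 0.1518, x_4 = 0.3291, y_4 = 0.1119

Material balance + equilibrium reduce to Σ zᵢ(Kᵢ−1)/(1+V/F(Kᵢ−1)) = 0.
Check two-phase: ΣzᵢKᵢ = 1.0908 > 1 and Σzᵢ/Kᵢ = 1.6405 > 1, so g(0) = 0.0908 > 0 and g(1) = -0.6405 < 0.
Newton iteration, V/F⁰ = 0.59:
  V/F = 0.5900: g = -0.25243, g' = -0.6527 → V/F = 0.2032
  V/F = 0.2032: g = -0.02893, g' = -0.5577 → V/F = 0.1514
  V/F = 0.1514: g = 0.00026, g' = -0.5686 → V/F = 0.1518
Converged at V/F = 0.1518.
Compositions from xᵢ = zᵢ/(1+V/F(Kᵢ−1)), yᵢ = Kᵢxᵢ:
  1: x = 0.2883, y = 0.5911
  2: x = 0.0718, y = 0.1385
  3: x = 0.3108, y = 0.1585
  4: x = 0.3291, y = 0.1119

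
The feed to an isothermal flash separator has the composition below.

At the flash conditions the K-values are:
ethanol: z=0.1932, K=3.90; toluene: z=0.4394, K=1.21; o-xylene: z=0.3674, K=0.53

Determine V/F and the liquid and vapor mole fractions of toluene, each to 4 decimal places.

V/F = 0.7216, x_toluene = 0.3816, y_toluene = 0.4617

Material balance + equilibrium reduce to Σ zᵢ(Kᵢ−1)/(1+V/F(Kᵢ−1)) = 0.
Feasibility: ΣzᵢKᵢ = 1.4799, Σzᵢ/Kᵢ = 1.1059 — both > 1, two phases present.
Newton–Raphson from V/F = 0.68:
  V/F = 0.6800: g = 0.01547, g' = -0.3741 → V/F = 0.7214
  V/F = 0.7214: g = 0.00009, g' = -0.3703 → V/F = 0.7216
Converged at V/F = 0.7216.
Compositions from xᵢ = zᵢ/(1+V/F(Kᵢ−1)), yᵢ = Kᵢxᵢ:
  ethanol: x = 0.0625, y = 0.2436
  toluene: x = 0.3816, y = 0.4617
  o-xylene: x = 0.5560, y = 0.2947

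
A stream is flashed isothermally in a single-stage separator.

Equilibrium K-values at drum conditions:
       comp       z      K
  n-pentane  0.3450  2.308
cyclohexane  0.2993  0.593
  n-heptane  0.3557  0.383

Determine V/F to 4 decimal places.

Material balance + equilibrium reduce to Σ zᵢ(Kᵢ−1)/(1+V/F(Kᵢ−1)) = 0.
Check two-phase: ΣzᵢKᵢ = 1.1100 > 1 and Σzᵢ/Kᵢ = 1.5829 > 1, so g(0) = 0.1100 > 0 and g(1) = -0.5829 < 0.
Newton iteration, V/F⁰ = 0.5:
  V/F = 0.5000: g = -0.19749, g' = -0.5771 → V/F = 0.1578
  V/F = 0.1578: g = 0.00075, g' = -0.6284 → V/F = 0.1590
Converged at V/F = 0.1590.

V/F = 0.1590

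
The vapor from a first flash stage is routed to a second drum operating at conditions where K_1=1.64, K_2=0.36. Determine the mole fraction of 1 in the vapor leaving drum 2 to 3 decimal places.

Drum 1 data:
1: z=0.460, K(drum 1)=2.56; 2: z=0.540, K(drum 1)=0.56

Drum 1:
Material balance + equilibrium reduce to Σ zᵢ(Kᵢ−1)/(1+ψ₁(Kᵢ−1)) = 0.
g(0) = ΣzᵢKᵢ − 1 = 0.480 and g(1) = 1 − Σzᵢ/Kᵢ = -0.144, so a root lies in (0, 1).
Binary case is linear: z₁(K₁−1)(1+ψ₁(K₂−1)) + z₂(K₂−1)(1+ψ₁(K₁−1)) = 0
⇒ ψ₁ = [z₁(K₁−1)+z₂(K₂−1)] / [−(K₁−1)(K₂−1)] = 0.4800/0.6864 = 0.699
Drum-1 compositions:
  1: x = 0.220, y = 0.563
  2: x = 0.780, y = 0.437
Drum-2 feed = drum-1 vapor: z₂ = (0.5632, 0.4368).
Drum 2:
Rachford–Rice: g(ψ₂) = Σ zᵢ(Kᵢ−1)/(1+ψ₂(Kᵢ−1)) = 0.
g(0) = ΣzᵢKᵢ − 1 = 0.081 and g(1) = 1 − Σzᵢ/Kᵢ = -0.557, so a root lies in (0, 1).
Binary case is linear: z₁(K₁−1)(1+ψ₂(K₂−1)) + z₂(K₂−1)(1+ψ₂(K₁−1)) = 0
⇒ ψ₂ = [z₁(K₁−1)+z₂(K₂−1)] / [−(K₁−1)(K₂−1)] = 0.0809/0.4096 = 0.197
  1: x = 0.500, y = 0.820
  2: x = 0.500, y = 0.180

y_1 (drum 2) = 0.820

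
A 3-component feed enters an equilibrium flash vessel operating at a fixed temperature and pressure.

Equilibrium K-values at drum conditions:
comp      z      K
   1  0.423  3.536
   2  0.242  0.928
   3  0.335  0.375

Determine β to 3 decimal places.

β = 0.695

Rachford–Rice: g(β) = Σ zᵢ(Kᵢ−1)/(1+β(Kᵢ−1)) = 0.
Feasibility: ΣzᵢKᵢ = 1.846, Σzᵢ/Kᵢ = 1.274 — both > 1, two phases present.
Newton–Raphson from β = 0.5:
  β = 0.500: g = 0.1504, g' = -0.807 → β = 0.686
  β = 0.686: g = 0.0065, g' = -0.765 → β = 0.695
Converged at β = 0.695.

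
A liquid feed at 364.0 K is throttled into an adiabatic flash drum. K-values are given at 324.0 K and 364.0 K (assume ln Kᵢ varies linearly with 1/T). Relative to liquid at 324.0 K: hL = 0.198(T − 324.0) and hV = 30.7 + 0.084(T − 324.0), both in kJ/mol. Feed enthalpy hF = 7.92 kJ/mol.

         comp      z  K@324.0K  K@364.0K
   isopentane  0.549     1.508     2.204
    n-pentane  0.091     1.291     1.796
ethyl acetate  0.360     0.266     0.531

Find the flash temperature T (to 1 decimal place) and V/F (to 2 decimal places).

Adiabatic flash: solve Rachford–Rice at each trial T, then check hF = ψ·hV(T) + (1−ψ)·hL(T).
  T = 324.0 K: K = (1.508, 1.291, 0.266), RR gives ψ = 0.116, H_out = 3.574 kJ/mol
  T = 364.0 K: K = (2.204, 1.796, 0.531), RR gives ψ = 1.000, H_out = 34.060 kJ/mol
  T = 344.0 K: K = (1.843, 1.537, 0.383), RR gives ψ = 0.585, H_out = 20.589 kJ/mol
  T = 334.0 K: K = (1.672, 1.413, 0.321), RR gives ψ = 0.374, H_out = 13.028 kJ/mol
  T = 329.0 K: K = (1.589, 1.351, 0.293), RR gives ψ = 0.255, H_out = 8.667 kJ/mol
  T = 326.5 K: K = (1.548, 1.321, 0.279), RR gives ψ = 0.189, H_out = 6.235 kJ/mol
  T = 327.8 K: K = (1.570, 1.337, 0.286), RR gives ψ = 0.224, H_out = 7.525 kJ/mol
Linear interpolation between T = 327.8 (H_out = 7.525) and T = 329.0 (H_out = 8.667) on hF = 7.92 gives T ≈ 328.2 K, at which ψ = 0.23.

T = 328.2 K, V/F = 0.23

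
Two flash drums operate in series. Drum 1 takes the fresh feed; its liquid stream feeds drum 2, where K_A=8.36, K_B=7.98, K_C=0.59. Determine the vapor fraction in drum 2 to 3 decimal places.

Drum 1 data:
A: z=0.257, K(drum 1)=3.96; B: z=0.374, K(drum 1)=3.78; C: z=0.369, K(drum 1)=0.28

Drum 1:
Material balance + equilibrium reduce to Σ zᵢ(Kᵢ−1)/(1+ψ₁(Kᵢ−1)) = 0.
Check two-phase: ΣzᵢKᵢ = 2.535 > 1 and Σzᵢ/Kᵢ = 1.482 > 1, so g(0) = 1.535 > 0 and g(1) = -0.482 < 0.
Newton iteration, ψ₁⁰ = 0.5:
  ψ₁ = 0.500: g = 0.3266, g' = -1.339 → ψ₁ = 0.744
  ψ₁ = 0.744: g = 0.0043, g' = -1.414 → ψ₁ = 0.747
Converged at ψ₁ = 0.747.
Drum-1 compositions:
  A: x = 0.080, y = 0.317
  B: x = 0.122, y = 0.460
  C: x = 0.798, y = 0.224
Drum-2 feed = drum-1 liquid: z₂ = (0.0800, 0.1216, 0.7984).
Drum 2:
Rachford–Rice: g(ψ₂) = Σ zᵢ(Kᵢ−1)/(1+ψ₂(Kᵢ−1)) = 0.
Check two-phase: ΣzᵢKᵢ = 2.110 > 1 and Σzᵢ/Kᵢ = 1.378 > 1, so g(0) = 1.110 > 0 and g(1) = -0.378 < 0.
Iterate (Newton) starting at ψ₂ = 0.5:
  ψ₂ = 0.500: g = -0.0969, g' = -0.704 → ψ₂ = 0.362
  ψ₂ = 0.362: g = 0.0166, g' = -0.983 → ψ₂ = 0.379
  ψ₂ = 0.379: g = 0.0004, g' = -0.935 → ψ₂ = 0.380
Converged at ψ₂ = 0.380.
  A: x = 0.021, y = 0.176
  B: x = 0.033, y = 0.266
  C: x = 0.946, y = 0.558

V/F (drum 2) = 0.380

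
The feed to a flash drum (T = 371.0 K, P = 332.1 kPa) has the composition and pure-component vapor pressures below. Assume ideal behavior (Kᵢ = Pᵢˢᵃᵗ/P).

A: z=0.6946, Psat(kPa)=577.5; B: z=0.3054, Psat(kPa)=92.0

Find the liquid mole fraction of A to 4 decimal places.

x_A = 0.4945

Raoult's law: Kᵢ = Pᵢˢᵃᵗ/P = Pᵢˢᵃᵗ/332.1.
  K_A = 577.5/332.1 = 1.738934, K_B = 92.0/332.1 = 0.277025
Rachford–Rice: g(ψ) = Σ zᵢ(Kᵢ−1)/(1+ψ(Kᵢ−1)) = 0.
Feasibility: ΣzᵢKᵢ = 1.2925, Σzᵢ/Kᵢ = 1.5019 — both > 1, two phases present.
Binary case is linear: z₁(K₁−1)(1+ψ(K₂−1)) + z₂(K₂−1)(1+ψ(K₁−1)) = 0
⇒ ψ = [z₁(K₁−1)+z₂(K₂−1)] / [−(K₁−1)(K₂−1)] = 0.29247/0.53423 = 0.5475
Compositions from xᵢ = zᵢ/(1+ψ(Kᵢ−1)), yᵢ = Kᵢxᵢ:
  A: x = 0.4945, y = 0.8600
  B: x = 0.5055, y = 0.1400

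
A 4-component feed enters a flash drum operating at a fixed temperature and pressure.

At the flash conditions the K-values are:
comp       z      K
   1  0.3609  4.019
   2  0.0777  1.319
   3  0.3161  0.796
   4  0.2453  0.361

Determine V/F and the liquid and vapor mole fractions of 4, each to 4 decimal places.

Material balance + equilibrium reduce to Σ zᵢ(Kᵢ−1)/(1+V/F(Kᵢ−1)) = 0.
Check two-phase: ΣzᵢKᵢ = 1.8931 > 1 and Σzᵢ/Kᵢ = 1.2253 > 1, so g(0) = 0.8931 > 0 and g(1) = -0.2253 < 0.
Newton–Raphson from V/F = 0.63:
  V/F = 0.6300: g = 0.05973, g' = -0.6940 → V/F = 0.7161
  V/F = 0.7161: g = 0.00029, g' = -0.6927 → V/F = 0.7165
Converged at V/F = 0.7165.
Compositions from xᵢ = zᵢ/(1+V/F(Kᵢ−1)), yᵢ = Kᵢxᵢ:
  1: x = 0.1141, y = 0.4586
  2: x = 0.0632, y = 0.0834
  3: x = 0.3702, y = 0.2947
  4: x = 0.4524, y = 0.1633

V/F = 0.7165, x_4 = 0.4524, y_4 = 0.1633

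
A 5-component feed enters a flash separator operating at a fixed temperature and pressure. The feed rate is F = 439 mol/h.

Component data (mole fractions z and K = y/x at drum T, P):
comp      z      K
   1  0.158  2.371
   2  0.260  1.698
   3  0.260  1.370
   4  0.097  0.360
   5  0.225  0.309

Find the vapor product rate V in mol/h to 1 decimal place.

V = 231.9 mol/h

Rachford–Rice: g(ψ) = Σ zᵢ(Kᵢ−1)/(1+ψ(Kᵢ−1)) = 0.
g(0) = ΣzᵢKᵢ − 1 = 0.277 and g(1) = 1 − Σzᵢ/Kᵢ = -0.407, so a root lies in (0, 1).
Iterate (Newton) starting at ψ = 0.5:
  ψ = 0.500: g = 0.0154, g' = -0.536 → ψ = 0.529
  ψ = 0.529: g = -0.0002, g' = -0.550 → ψ = 0.528
Converged at ψ = 0.528.
Then V = ψ·F = 0.5284·439 = 231.9 mol/h and L = F − V = 207.1 mol/h.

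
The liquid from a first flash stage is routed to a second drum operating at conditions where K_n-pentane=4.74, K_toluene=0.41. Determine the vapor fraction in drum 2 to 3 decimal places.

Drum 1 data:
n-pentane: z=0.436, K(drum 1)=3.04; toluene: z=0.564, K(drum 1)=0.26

V/F (drum 2) = 0.255

Drum 1:
Rachford–Rice: g(ψ₁) = Σ zᵢ(Kᵢ−1)/(1+ψ₁(Kᵢ−1)) = 0.
Feasibility: ΣzᵢKᵢ = 1.472, Σzᵢ/Kᵢ = 2.313 — both > 1, two phases present.
Binary case is linear: z₁(K₁−1)(1+ψ₁(K₂−1)) + z₂(K₂−1)(1+ψ₁(K₁−1)) = 0
⇒ ψ₁ = [z₁(K₁−1)+z₂(K₂−1)] / [−(K₁−1)(K₂−1)] = 0.4721/1.5096 = 0.313
Drum-1 compositions:
  n-pentane: x = 0.266, y = 0.809
  toluene: x = 0.734, y = 0.191
Drum-2 feed = drum-1 liquid: z₂ = (0.2662, 0.7338).
Drum 2:
Newton iteration, ψ₂⁰ = 0.44:
  ψ₂ = 0.440: g = -0.2085, g' = -0.998 → ψ₂ = 0.231
  ψ₂ = 0.231: g = 0.0327, g' = -1.414 → ψ₂ = 0.254
  ψ₂ = 0.254: g = 0.0010, g' = -1.332 → ψ₂ = 0.255
Converged at ψ₂ = 0.255.
  n-pentane: x = 0.136, y = 0.646
  toluene: x = 0.864, y = 0.354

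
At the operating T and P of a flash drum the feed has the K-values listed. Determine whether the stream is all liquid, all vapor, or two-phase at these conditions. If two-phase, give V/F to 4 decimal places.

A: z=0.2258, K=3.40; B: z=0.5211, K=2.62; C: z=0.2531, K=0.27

two-phase, V/F = 0.8838

ΣzᵢKᵢ = 2.2013; Σzᵢ/Kᵢ = 1.2027.
Both exceed 1, so a two-phase solution exists.
Let ψ = V/F and solve Σ zᵢ(Kᵢ−1)/(1+ψ(Kᵢ−1)) = 0.
Iterate (Newton) starting at ψ = 0.58:
  ψ = 0.5800: g = 0.34135, g' = -0.9965 → ψ = 0.9225
  ψ = 0.9225: g = -0.05880, g' = -1.6106 → ψ = 0.8860
  ψ = 0.8860: g = -0.00316, g' = -1.4449 → ψ = 0.8839
Converged at ψ = 0.8838.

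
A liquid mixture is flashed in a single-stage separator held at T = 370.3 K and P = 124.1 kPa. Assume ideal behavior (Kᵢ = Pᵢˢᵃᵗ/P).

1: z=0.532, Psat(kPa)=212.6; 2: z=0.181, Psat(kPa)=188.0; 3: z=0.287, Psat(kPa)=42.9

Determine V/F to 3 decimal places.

Raoult's law: Kᵢ = Pᵢˢᵃᵗ/P = Pᵢˢᵃᵗ/124.1.
  K_1 = 212.6/124.1 = 1.71313, K_2 = 188.0/124.1 = 1.51491, K_3 = 42.9/124.1 = 0.34569
Material balance + equilibrium reduce to Σ zᵢ(Kᵢ−1)/(1+V/F(Kᵢ−1)) = 0.
Check two-phase: ΣzᵢKᵢ = 1.285 > 1 and Σzᵢ/Kᵢ = 1.260 > 1, so g(0) = 0.285 > 0 and g(1) = -0.260 < 0.
Iterate (Newton) starting at V/F = 0.61:
  V/F = 0.610: g = 0.0228, g' = -0.499 → V/F = 0.656
  V/F = 0.656: g = -0.0007, g' = -0.529 → V/F = 0.654
Converged at V/F = 0.654.

V/F = 0.654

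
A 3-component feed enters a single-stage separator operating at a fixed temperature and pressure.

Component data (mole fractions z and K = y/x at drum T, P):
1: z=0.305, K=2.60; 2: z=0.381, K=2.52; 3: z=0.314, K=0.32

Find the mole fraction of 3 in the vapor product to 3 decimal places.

y_3 = 0.223

Let ψ = V/F and solve Σ zᵢ(Kᵢ−1)/(1+ψ(Kᵢ−1)) = 0.
g(0) = ΣzᵢKᵢ − 1 = 0.854 and g(1) = 1 − Σzᵢ/Kᵢ = -0.250, so a root lies in (0, 1).
Iterate (Newton) starting at ψ = 0.31:
  ψ = 0.310: g = 0.4493, g' = -0.989 → ψ = 0.764
  ψ = 0.764: g = 0.0427, g' = -0.976 → ψ = 0.808
  ψ = 0.808: g = -0.0014, g' = -1.041 → ψ = 0.807
Converged at ψ = 0.807.
Compositions from xᵢ = zᵢ/(1+ψ(Kᵢ−1)), yᵢ = Kᵢxᵢ:
  1: x = 0.133, y = 0.346
  2: x = 0.171, y = 0.431
  3: x = 0.696, y = 0.223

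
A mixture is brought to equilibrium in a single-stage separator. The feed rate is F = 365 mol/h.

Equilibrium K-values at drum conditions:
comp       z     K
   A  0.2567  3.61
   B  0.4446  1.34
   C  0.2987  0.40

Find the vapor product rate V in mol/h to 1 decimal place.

V = 286.7 mol/h

Newton–Raphson from V/F = 0.5:
  V/F = 0.5000: g = 0.16384, g' = -0.5861 → V/F = 0.7795
  V/F = 0.7795: g = 0.00358, g' = -0.6015 → V/F = 0.7855
Converged at V/F = 0.7855.
Then V = V/F·F = 0.7855·365 = 286.7 mol/h and L = F − V = 78.3 mol/h.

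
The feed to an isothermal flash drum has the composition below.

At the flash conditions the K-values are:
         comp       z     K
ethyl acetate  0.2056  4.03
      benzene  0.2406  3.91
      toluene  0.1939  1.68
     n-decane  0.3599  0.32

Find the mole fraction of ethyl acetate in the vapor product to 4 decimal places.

Rachford–Rice: g(V/F) = Σ zᵢ(Kᵢ−1)/(1+V/F(Kᵢ−1)) = 0.
Check two-phase: ΣzᵢKᵢ = 2.2102 > 1 and Σzᵢ/Kᵢ = 1.3527 > 1, so g(0) = 1.2102 > 0 and g(1) = -0.3527 < 0.
Iterate (Newton) starting at V/F = 0.64:
  V/F = 0.6400: g = 0.11512, g' = -1.0324 → V/F = 0.7515
  V/F = 0.7515: g = -0.00344, g' = -1.1117 → V/F = 0.7484
Converged at V/F = 0.7484.
Compositions from xᵢ = zᵢ/(1+V/F(Kᵢ−1)), yᵢ = Kᵢxᵢ:
  ethyl acetate: x = 0.0629, y = 0.2536
  benzene: x = 0.0757, y = 0.2960
  toluene: x = 0.1285, y = 0.2159
  n-decane: x = 0.7329, y = 0.2345

y_ethyl acetate = 0.2536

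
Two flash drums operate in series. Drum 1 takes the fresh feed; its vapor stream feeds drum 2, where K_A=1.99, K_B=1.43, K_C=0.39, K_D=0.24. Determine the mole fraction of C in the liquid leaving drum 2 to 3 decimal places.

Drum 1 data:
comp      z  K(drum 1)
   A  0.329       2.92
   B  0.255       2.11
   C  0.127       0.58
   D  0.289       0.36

Drum 1:
Let ψ₁ = V/F and solve Σ zᵢ(Kᵢ−1)/(1+ψ₁(Kᵢ−1)) = 0.
Check two-phase: ΣzᵢKᵢ = 1.676 > 1 and Σzᵢ/Kᵢ = 1.255 > 1, so g(0) = 0.676 > 0 and g(1) = -0.255 < 0.
Iterate (Newton) starting at ψ₁ = 0.5:
  ψ₁ = 0.500: g = 0.1648, g' = -0.738 → ψ₁ = 0.723
  ψ₁ = 0.723: g = 0.0003, g' = -0.766 → ψ₁ = 0.724
Converged at ψ₁ = 0.724.
Drum-1 compositions:
  A: x = 0.138, y = 0.402
  B: x = 0.141, y = 0.298
  C: x = 0.182, y = 0.106
  D: x = 0.538, y = 0.194
Drum-2 feed = drum-1 vapor: z₂ = (0.4020, 0.2983, 0.1058, 0.1938).
Drum 2:
Let ψ₂ = V/F and solve Σ zᵢ(Kᵢ−1)/(1+ψ₂(Kᵢ−1)) = 0.
g(0) = ΣzᵢKᵢ − 1 = 0.314 and g(1) = 1 − Σzᵢ/Kᵢ = -0.490, so a root lies in (0, 1).
Newton iteration, ψ₂⁰ = 0.5:
  ψ₂ = 0.500: g = 0.0413, g' = -0.586 → ψ₂ = 0.570
  ψ₂ = 0.570: g = -0.0017, g' = -0.638 → ψ₂ = 0.568
Converged at ψ₂ = 0.568.
  A: x = 0.257, y = 0.512
  B: x = 0.240, y = 0.343
  C: x = 0.162, y = 0.063
  D: x = 0.341, y = 0.082

x_C (drum 2) = 0.162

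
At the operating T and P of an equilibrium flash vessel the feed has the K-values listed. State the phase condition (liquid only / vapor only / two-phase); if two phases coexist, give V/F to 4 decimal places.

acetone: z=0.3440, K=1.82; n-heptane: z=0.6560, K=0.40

ΣzᵢKᵢ = 0.8885; Σzᵢ/Kᵢ = 1.8290.
Since ΣzᵢKᵢ < 1 the mixture is below its bubble point — single liquid phase.

liquid only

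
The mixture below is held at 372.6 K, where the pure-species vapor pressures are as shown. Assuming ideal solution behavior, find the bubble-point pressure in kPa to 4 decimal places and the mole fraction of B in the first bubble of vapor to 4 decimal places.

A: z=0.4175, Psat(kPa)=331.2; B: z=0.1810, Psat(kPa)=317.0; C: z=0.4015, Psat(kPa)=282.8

At the bubble point ψ → 0, so ΣzᵢKᵢ = 1 with Kᵢ = Pᵢˢᵃᵗ/P ⇒ P = ΣzᵢPᵢˢᵃᵗ.
P = 0.4175·331.2 + 0.1810·317.0 + 0.4015·282.8 = 309.1972 kPa
yᵢ = zᵢPᵢˢᵃᵗ/P ⇒ y_B = 0.1810·317.0/309.1972 = 0.1856

Pbub = 309.1972 kPa, y_B = 0.1856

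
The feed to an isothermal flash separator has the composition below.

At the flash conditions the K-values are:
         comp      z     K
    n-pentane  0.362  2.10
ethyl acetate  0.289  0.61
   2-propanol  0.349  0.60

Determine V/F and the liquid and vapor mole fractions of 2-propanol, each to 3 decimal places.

Newton iteration, V/F⁰ = 0.44:
  V/F = 0.440: g = -0.0371, g' = -0.345 → V/F = 0.332
  V/F = 0.332: g = 0.0011, g' = -0.367 → V/F = 0.335
Converged at V/F = 0.335.
Compositions from xᵢ = zᵢ/(1+V/F(Kᵢ−1)), yᵢ = Kᵢxᵢ:
  n-pentane: x = 0.264, y = 0.555
  ethyl acetate: x = 0.332, y = 0.203
  2-propanol: x = 0.403, y = 0.242

V/F = 0.335, x_2-propanol = 0.403, y_2-propanol = 0.242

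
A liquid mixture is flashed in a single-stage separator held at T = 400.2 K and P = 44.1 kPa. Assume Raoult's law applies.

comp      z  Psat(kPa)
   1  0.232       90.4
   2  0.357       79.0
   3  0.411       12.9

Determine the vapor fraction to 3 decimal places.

ψ = 0.370

Raoult's law: Kᵢ = Pᵢˢᵃᵗ/P = Pᵢˢᵃᵗ/44.1.
  K_1 = 90.4/44.1 = 2.04989, K_2 = 79.0/44.1 = 1.79138, K_3 = 12.9/44.1 = 0.29252
Rachford–Rice: g(ψ) = Σ zᵢ(Kᵢ−1)/(1+ψ(Kᵢ−1)) = 0.
Check two-phase: ΣzᵢKᵢ = 1.235 > 1 and Σzᵢ/Kᵢ = 1.718 > 1, so g(0) = 0.235 > 0 and g(1) = -0.718 < 0.
Iterate (Newton) starting at ψ = 0.5:
  ψ = 0.500: g = -0.0878, g' = -0.717 → ψ = 0.378
  ψ = 0.378: g = -0.0048, g' = -0.647 → ψ = 0.370
Converged at ψ = 0.370.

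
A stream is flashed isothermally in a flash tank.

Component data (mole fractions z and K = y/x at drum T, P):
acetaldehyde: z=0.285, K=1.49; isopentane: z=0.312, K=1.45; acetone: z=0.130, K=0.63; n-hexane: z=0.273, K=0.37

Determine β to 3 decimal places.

Iterate (Newton) starting at β = 0.5:
  β = 0.500: g = -0.0833, g' = -0.344 → β = 0.258
  β = 0.258: g = -0.0087, g' = -0.281 → β = 0.227
  β = 0.227: g = -0.0001, g' = -0.276 → β = 0.226
Converged at β = 0.226.

β = 0.226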